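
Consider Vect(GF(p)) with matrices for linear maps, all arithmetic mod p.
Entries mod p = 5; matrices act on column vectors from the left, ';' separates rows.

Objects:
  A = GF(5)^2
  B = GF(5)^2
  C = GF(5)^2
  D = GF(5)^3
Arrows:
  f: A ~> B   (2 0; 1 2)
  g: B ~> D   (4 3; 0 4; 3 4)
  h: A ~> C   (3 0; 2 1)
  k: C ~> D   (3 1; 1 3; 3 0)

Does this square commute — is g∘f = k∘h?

Along f;g (path 1):
  e0=⟨1,0⟩ f~>⟨2,1⟩ g~>⟨1,4,0⟩
  e1=⟨0,1⟩ f~>⟨0,2⟩ g~>⟨1,3,3⟩
  composite₁ = (1 1; 4 3; 0 3)
Along h;k (path 2):
  e0=⟨1,0⟩ h~>⟨3,2⟩ k~>⟨1,4,4⟩
  e1=⟨0,1⟩ h~>⟨0,1⟩ k~>⟨1,3,0⟩
  composite₂ = (1 1; 4 3; 4 0)
Equal? differ; not commutative

Answer: DOES NOT COMMUTE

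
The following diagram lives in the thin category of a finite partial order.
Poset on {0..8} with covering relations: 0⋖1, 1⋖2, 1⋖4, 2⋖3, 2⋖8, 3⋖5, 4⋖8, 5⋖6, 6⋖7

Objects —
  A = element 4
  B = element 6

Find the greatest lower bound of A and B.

Answer: A∧B = 1

Derivation:
Common predecessors of 4,6: {0,1}
  0 ⊑ 1
  1 ⊑ 1
glb = 1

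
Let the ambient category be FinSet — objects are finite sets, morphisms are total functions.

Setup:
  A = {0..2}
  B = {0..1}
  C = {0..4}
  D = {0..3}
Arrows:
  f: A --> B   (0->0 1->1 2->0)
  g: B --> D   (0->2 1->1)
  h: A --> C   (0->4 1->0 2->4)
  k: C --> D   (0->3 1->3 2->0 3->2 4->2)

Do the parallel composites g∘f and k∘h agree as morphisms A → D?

Along f;g (path 1):
  0 f-->0 g-->2
  1 f-->1 g-->1
  2 f-->0 g-->2
  composite₁ = (0->2 1->1 2->2)
Along h;k (path 2):
  0 h-->4 k-->2
  1 h-->0 k-->3
  2 h-->4 k-->2
  composite₂ = (0->2 1->3 2->2)
Equal? distinct morphisms ✗

Answer: DOES NOT COMMUTE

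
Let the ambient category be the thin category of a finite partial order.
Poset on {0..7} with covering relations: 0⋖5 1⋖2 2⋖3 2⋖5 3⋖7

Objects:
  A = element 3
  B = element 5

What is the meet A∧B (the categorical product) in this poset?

Answer: A∧B = 2

Work:
Lower bounds of A=3 and B=5: {1,2}
  1 ≤ 2
  2 ≤ 2
glb = 2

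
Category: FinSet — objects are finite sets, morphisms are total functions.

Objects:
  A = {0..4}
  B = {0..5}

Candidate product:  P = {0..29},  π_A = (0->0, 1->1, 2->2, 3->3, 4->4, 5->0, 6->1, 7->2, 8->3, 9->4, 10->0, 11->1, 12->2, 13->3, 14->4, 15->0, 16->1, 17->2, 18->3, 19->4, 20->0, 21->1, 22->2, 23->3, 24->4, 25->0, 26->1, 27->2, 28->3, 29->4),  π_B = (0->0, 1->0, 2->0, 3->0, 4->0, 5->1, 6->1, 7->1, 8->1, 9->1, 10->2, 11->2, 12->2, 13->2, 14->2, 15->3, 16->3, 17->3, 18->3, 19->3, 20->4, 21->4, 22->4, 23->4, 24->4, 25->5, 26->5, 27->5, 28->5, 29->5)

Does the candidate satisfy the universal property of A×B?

Answer: VALID PRODUCT

Work:
|A|·|B| = 5·6 = 30;  |P| = 30
Check the pairing map k ↦ (π_A(k), π_B(k)):
  0 -> (0,0)
  1 -> (1,0)
  2 -> (2,0)
  3 -> (3,0)
  4 -> (4,0)
  5 -> (0,1)
  6 -> (1,1)
  7 -> (2,1)
  8 -> (3,1)
  9 -> (4,1)
  10 -> (0,2)
  11 -> (1,2)
  12 -> (2,2)
  13 -> (3,2)
  14 -> (4,2)
  15 -> (0,3)
  16 -> (1,3)
  17 -> (2,3)
  18 -> (3,3)
  19 -> (4,3)
  20 -> (0,4)
  21 -> (1,4)
  22 -> (2,4)
  23 -> (3,4)
  24 -> (4,4)
  25 -> (0,5)
  26 -> (1,5)
  27 -> (2,5)
  28 -> (3,5)
  29 -> (4,5)
distinct pairs in image: 30 / 30 needed
  → bijection onto A×B; projections well-typed.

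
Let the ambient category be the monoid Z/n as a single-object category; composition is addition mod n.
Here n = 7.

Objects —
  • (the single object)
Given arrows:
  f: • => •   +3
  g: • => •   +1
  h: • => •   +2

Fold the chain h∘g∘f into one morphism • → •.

Answer: +6

Work:
  0 +3≡3 +1≡4 +2≡6  (mod 7)
result: +6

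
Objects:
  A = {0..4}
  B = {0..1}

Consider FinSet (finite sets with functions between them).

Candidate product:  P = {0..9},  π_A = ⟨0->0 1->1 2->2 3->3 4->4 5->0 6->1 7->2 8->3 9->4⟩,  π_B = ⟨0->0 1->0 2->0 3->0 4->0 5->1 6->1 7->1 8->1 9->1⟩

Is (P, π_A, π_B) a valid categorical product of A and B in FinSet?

Answer: VALID PRODUCT

Derivation:
|A|·|B| = 5·2 = 10;  |P| = 10
Check the pairing map k ↦ (π_A(k), π_B(k)):
  0 -> (0,0)
  1 -> (1,0)
  2 -> (2,0)
  3 -> (3,0)
  4 -> (4,0)
  5 -> (0,1)
  6 -> (1,1)
  7 -> (2,1)
  8 -> (3,1)
  9 -> (4,1)
distinct pairs in image: 10 / 10 needed
  → bijection onto A×B; projections well-typed.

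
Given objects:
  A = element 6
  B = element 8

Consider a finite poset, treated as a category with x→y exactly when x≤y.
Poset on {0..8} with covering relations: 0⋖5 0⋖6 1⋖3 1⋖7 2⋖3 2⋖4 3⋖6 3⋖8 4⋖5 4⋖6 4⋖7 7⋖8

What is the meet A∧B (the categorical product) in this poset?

Answer: NO MEET EXISTS

Work:
Common predecessors of 6,8: {1,2,3,4}
  maximal lower bounds 3 and 4 are incomparable: neither 3≤4 nor 4≤3
→ no greatest lower bound exists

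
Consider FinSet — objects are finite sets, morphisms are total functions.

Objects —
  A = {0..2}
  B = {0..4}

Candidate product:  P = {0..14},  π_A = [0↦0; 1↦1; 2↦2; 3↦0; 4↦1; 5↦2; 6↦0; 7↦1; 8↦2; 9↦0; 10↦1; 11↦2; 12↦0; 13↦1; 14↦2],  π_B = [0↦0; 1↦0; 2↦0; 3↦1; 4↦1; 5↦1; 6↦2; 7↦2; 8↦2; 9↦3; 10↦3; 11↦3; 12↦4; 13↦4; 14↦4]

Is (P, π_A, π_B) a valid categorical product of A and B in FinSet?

|A|·|B| = 3·5 = 15;  |P| = 15
Check the pairing map k ↦ (π_A(k), π_B(k)):
  0 ↦ (0,0)
  1 ↦ (1,0)
  2 ↦ (2,0)
  3 ↦ (0,1)
  4 ↦ (1,1)
  5 ↦ (2,1)
  6 ↦ (0,2)
  7 ↦ (1,2)
  8 ↦ (2,2)
  9 ↦ (0,3)
  10 ↦ (1,3)
  11 ↦ (2,3)
  12 ↦ (0,4)
  13 ↦ (1,4)
  14 ↦ (2,4)
distinct pairs in image: 15 / 15 needed
  → bijection onto A×B; projections well-typed.

Answer: VALID PRODUCT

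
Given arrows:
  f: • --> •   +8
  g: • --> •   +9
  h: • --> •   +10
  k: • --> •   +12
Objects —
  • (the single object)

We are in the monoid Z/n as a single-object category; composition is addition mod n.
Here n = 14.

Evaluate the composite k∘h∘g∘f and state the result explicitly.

Answer: +11

Work:
  0 +8≡8 +9≡3 +10≡13 +12≡11  (mod 14)
⟦path⟧: +11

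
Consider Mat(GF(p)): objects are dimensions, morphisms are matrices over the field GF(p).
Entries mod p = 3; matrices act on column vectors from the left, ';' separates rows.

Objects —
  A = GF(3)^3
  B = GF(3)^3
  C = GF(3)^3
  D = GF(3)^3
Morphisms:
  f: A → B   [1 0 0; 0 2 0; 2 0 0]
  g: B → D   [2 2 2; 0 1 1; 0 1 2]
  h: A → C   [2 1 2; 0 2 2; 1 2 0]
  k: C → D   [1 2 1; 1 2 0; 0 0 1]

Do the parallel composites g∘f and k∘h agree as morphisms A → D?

Answer: COMMUTES

Work:
Path 1 = f;g:
  e0=(1,0,0) f→(1,0,2) g→(0,2,1)
  e1=(0,1,0) f→(0,2,0) g→(1,2,2)
  e2=(0,0,1) f→(0,0,0) g→(0,0,0)
  ⟦path⟧₁ = [0 1 0; 2 2 0; 1 2 0]
Path 2 = h;k:
  e0=(1,0,0) h→(2,0,1) k→(0,2,1)
  e1=(0,1,0) h→(1,2,2) k→(1,2,2)
  e2=(0,0,1) h→(2,2,0) k→(0,0,0)
  ⟦path⟧₂ = [0 1 0; 2 2 0; 1 2 0]
Equal? YES — commutes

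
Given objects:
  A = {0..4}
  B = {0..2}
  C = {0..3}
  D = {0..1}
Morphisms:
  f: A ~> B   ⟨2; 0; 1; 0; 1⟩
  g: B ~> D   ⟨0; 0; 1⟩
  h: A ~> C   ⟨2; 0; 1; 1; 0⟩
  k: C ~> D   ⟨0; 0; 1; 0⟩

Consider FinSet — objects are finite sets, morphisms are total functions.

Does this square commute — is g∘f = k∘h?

Path 1 = f;g:
  0 f~>2 g~>1
  1 f~>0 g~>0
  2 f~>1 g~>0
  3 f~>0 g~>0
  4 f~>1 g~>0
  composite₁ = ⟨1; 0; 0; 0; 0⟩
Path 2 = h;k:
  0 h~>2 k~>1
  1 h~>0 k~>0
  2 h~>1 k~>0
  3 h~>1 k~>0
  4 h~>0 k~>0
  composite₂ = ⟨1; 0; 0; 0; 0⟩
Equal? YES — commutes

Answer: COMMUTES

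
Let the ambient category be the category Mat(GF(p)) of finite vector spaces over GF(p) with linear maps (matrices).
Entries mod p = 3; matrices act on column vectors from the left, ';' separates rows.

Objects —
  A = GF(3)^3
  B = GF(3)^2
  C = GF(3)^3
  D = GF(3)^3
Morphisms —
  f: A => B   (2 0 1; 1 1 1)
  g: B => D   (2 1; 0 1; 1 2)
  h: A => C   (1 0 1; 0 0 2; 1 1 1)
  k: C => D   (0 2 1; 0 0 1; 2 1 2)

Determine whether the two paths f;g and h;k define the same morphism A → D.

Answer: DOES NOT COMMUTE

Derivation:
Along f;g (path 1):
  e0=(1,0,0) f=>(2,1) g=>(2,1,1)
  e1=(0,1,0) f=>(0,1) g=>(1,1,2)
  e2=(0,0,1) f=>(1,1) g=>(0,1,0)
  result₁ = (2 1 0; 1 1 1; 1 2 0)
Along h;k (path 2):
  e0=(1,0,0) h=>(1,0,1) k=>(1,1,1)
  e1=(0,1,0) h=>(0,0,1) k=>(1,1,2)
  e2=(0,0,1) h=>(1,2,1) k=>(2,1,0)
  result₂ = (1 1 2; 1 1 1; 1 2 0)
Equal? distinct morphisms ✗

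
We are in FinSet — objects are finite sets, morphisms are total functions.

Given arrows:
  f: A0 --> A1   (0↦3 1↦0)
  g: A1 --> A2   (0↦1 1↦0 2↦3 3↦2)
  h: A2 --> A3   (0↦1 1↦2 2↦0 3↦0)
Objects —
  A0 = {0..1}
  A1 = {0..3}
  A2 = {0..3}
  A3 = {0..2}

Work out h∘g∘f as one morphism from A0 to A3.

  0 f-->3 g-->2 h-->0
  1 f-->0 g-->1 h-->2
result: (0↦0 1↦2)

Answer: (0↦0 1↦2)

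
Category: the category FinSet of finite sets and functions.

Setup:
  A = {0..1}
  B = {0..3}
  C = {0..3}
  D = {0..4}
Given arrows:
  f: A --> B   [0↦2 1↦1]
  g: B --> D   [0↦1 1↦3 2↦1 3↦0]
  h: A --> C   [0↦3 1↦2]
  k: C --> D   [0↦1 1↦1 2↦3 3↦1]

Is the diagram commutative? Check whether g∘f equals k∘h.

Path 1 = f;g:
  0 f-->2 g-->1
  1 f-->1 g-->3
  composite₁ = [0↦1 1↦3]
Path 2 = h;k:
  0 h-->3 k-->1
  1 h-->2 k-->3
  composite₂ = [0↦1 1↦3]
Equal? equal; square commutes

Answer: COMMUTES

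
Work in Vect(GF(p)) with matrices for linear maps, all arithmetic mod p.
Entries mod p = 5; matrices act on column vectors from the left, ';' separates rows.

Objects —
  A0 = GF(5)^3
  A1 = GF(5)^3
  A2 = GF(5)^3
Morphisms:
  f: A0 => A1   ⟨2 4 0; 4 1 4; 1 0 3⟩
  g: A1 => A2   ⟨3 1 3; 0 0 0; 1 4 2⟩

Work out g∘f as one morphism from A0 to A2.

Answer: ⟨3 3 3; 0 0 0; 0 3 2⟩

Derivation:
  e0=⟨1,0,0⟩ f=>⟨2,4,1⟩ g=>⟨3,0,0⟩
  e1=⟨0,1,0⟩ f=>⟨4,1,0⟩ g=>⟨3,0,3⟩
  e2=⟨0,0,1⟩ f=>⟨0,4,3⟩ g=>⟨3,0,2⟩
⟦path⟧: ⟨3 3 3; 0 0 0; 0 3 2⟩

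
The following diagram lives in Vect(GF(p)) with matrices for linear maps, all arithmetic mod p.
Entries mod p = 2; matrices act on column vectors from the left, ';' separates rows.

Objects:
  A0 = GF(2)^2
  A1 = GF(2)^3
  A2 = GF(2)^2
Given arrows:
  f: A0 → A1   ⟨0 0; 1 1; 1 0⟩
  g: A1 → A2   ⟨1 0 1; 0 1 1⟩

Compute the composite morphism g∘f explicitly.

Answer: ⟨1 0; 0 1⟩

Derivation:
  e0=[1,0] f→[0,1,1] g→[1,0]
  e1=[0,1] f→[0,1,0] g→[0,1]
composite: ⟨1 0; 0 1⟩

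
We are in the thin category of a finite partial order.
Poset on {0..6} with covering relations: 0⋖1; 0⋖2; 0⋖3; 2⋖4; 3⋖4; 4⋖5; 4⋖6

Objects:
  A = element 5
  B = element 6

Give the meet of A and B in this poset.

Common predecessors of 5,6: {0,2,3,4}
  0 ⊑ 4
  2 ⊑ 4
  3 ⊑ 4
  4 ⊑ 4
glb = 4

Answer: A∧B = 4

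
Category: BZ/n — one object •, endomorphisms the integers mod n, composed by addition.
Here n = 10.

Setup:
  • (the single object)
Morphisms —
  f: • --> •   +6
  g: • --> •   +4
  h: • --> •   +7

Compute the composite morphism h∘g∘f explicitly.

Answer: +7

Work:
  0 +6≡6 +4≡0 +7≡7  (mod 10)
result: +7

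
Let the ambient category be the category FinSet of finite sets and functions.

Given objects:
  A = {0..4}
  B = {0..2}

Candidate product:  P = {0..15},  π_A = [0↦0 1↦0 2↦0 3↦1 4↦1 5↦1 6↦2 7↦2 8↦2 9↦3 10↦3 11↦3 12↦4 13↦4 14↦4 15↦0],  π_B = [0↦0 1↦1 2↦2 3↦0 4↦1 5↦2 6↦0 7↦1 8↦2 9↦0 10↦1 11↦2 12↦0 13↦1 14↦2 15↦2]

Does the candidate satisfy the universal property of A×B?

|A|·|B| = 5·3 = 15;  |P| = 16
  → cardinalities differ; no bijection possible.

Answer: NOT A VALID PRODUCT — |P|=16 ≠ |A|·|B|=15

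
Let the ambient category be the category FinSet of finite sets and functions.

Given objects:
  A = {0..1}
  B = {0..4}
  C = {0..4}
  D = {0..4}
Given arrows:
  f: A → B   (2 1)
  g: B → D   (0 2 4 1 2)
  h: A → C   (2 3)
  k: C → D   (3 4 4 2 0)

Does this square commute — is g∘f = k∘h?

Answer: COMMUTES

Derivation:
Along f;g (path 1):
  0 f→2 g→4
  1 f→1 g→2
  ⟦path⟧₁ = (4 2)
Along h;k (path 2):
  0 h→2 k→4
  1 h→3 k→2
  ⟦path⟧₂ = (4 2)
Equal? equal; square commutes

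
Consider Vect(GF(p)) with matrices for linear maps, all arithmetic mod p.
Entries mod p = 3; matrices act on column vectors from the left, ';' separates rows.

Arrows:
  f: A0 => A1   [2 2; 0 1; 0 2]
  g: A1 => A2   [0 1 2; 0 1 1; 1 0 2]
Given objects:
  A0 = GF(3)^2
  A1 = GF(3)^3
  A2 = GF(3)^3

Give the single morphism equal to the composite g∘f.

  e0=(1,0) f=>(2,0,0) g=>(0,0,2)
  e1=(0,1) f=>(2,1,2) g=>(2,0,0)
result: [0 2; 0 0; 2 0]

Answer: [0 2; 0 0; 2 0]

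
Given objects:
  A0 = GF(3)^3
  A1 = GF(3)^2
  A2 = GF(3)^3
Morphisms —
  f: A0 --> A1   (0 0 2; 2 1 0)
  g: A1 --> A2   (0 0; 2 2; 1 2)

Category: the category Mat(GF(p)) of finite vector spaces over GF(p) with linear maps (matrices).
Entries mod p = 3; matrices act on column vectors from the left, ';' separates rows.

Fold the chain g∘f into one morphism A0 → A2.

Answer: (0 0 0; 1 2 1; 1 2 2)

Work:
  e0=⟨1,0,0⟩ f-->⟨0,2⟩ g-->⟨0,1,1⟩
  e1=⟨0,1,0⟩ f-->⟨0,1⟩ g-->⟨0,2,2⟩
  e2=⟨0,0,1⟩ f-->⟨2,0⟩ g-->⟨0,1,2⟩
composite: (0 0 0; 1 2 1; 1 2 2)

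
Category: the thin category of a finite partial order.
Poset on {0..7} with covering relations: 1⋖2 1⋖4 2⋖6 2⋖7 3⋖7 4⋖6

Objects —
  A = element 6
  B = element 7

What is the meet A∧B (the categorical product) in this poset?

{x : x<=A ∧ x<=B} = {1,2}  (A=6, B=7)
  1 <= 2
  2 <= 2
glb = 2

Answer: A∧B = 2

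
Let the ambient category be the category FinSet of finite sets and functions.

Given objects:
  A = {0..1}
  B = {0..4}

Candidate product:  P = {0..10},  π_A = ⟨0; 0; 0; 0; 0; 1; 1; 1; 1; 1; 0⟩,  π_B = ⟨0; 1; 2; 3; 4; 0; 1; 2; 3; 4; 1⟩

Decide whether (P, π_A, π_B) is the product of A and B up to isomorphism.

Answer: NOT A VALID PRODUCT — |P|=11 ≠ |A|·|B|=10

Derivation:
|A|·|B| = 2·5 = 10;  |P| = 11
  → cardinalities differ; no bijection possible.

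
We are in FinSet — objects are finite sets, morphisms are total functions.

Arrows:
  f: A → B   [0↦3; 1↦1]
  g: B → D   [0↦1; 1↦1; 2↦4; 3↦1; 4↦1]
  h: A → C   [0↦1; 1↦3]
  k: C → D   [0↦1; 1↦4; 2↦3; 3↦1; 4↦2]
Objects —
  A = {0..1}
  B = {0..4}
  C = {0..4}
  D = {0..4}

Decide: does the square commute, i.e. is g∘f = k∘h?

1) trace f;g:
  0 f→3 g→1
  1 f→1 g→1
  result₁ = [0↦1; 1↦1]
2) trace h;k:
  0 h→1 k→4
  1 h→3 k→1
  result₂ = [0↦4; 1↦1]
Equal? NO — does not commute

Answer: DOES NOT COMMUTE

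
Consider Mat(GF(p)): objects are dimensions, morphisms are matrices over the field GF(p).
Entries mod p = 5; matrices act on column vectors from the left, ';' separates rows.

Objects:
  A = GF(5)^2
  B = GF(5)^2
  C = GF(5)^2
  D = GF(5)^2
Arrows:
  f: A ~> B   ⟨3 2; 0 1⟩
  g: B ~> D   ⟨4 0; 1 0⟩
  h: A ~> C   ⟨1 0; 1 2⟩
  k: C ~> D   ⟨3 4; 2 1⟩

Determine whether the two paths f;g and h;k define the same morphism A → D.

Along f;g (path 1):
  e0=(1,0) f~>(3,0) g~>(2,3)
  e1=(0,1) f~>(2,1) g~>(3,2)
  result₁ = ⟨2 3; 3 2⟩
Along h;k (path 2):
  e0=(1,0) h~>(1,1) k~>(2,3)
  e1=(0,1) h~>(0,2) k~>(3,2)
  result₂ = ⟨2 3; 3 2⟩
Equal? YES — commutes

Answer: COMMUTES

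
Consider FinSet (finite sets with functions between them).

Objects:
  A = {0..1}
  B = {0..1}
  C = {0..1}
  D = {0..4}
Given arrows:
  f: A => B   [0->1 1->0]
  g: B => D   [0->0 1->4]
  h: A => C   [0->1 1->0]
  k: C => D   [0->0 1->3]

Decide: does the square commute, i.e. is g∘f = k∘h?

Answer: DOES NOT COMMUTE

Derivation:
1) trace f;g:
  0 f=>1 g=>4
  1 f=>0 g=>0
  result₁ = [0->4 1->0]
2) trace h;k:
  0 h=>1 k=>3
  1 h=>0 k=>0
  result₂ = [0->3 1->0]
Equal? distinct morphisms ✗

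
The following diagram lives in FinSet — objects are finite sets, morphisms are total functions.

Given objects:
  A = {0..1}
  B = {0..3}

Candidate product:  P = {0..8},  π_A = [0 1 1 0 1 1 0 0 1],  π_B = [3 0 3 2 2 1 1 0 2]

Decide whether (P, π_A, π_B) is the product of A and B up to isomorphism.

|A|·|B| = 2·4 = 8;  |P| = 9
  → cardinalities differ; no bijection possible.

Answer: NOT A VALID PRODUCT — |P|=9 ≠ |A|·|B|=8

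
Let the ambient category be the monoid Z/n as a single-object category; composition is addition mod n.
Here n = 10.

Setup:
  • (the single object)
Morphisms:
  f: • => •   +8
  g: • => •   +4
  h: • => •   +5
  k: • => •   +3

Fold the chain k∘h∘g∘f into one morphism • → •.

  0 +8≡8 +4≡2 +5≡7 +3≡0  (mod 10)
composite: +0

Answer: +0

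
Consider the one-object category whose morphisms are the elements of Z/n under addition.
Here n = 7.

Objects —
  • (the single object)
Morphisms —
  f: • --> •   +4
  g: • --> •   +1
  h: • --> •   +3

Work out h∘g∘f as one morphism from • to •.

  0 +4≡4 +1≡5 +3≡1  (mod 7)
result: +1

Answer: +1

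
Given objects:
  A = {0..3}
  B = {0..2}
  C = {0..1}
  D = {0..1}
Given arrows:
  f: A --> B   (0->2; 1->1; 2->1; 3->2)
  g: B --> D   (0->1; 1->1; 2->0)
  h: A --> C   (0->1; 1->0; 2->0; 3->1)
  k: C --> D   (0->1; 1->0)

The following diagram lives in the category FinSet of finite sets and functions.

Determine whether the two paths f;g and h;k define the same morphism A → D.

Path 1 = f;g:
  0 f-->2 g-->0
  1 f-->1 g-->1
  2 f-->1 g-->1
  3 f-->2 g-->0
  ⟦path⟧₁ = (0->0; 1->1; 2->1; 3->0)
Path 2 = h;k:
  0 h-->1 k-->0
  1 h-->0 k-->1
  2 h-->0 k-->1
  3 h-->1 k-->0
  ⟦path⟧₂ = (0->0; 1->1; 2->1; 3->0)
Equal? equal; square commutes

Answer: COMMUTES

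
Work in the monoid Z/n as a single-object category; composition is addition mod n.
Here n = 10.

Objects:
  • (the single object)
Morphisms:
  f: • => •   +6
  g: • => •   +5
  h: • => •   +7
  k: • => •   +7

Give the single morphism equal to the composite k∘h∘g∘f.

  0 +6≡6 +5≡1 +7≡8 +7≡5  (mod 10)
⟦path⟧: +5

Answer: +5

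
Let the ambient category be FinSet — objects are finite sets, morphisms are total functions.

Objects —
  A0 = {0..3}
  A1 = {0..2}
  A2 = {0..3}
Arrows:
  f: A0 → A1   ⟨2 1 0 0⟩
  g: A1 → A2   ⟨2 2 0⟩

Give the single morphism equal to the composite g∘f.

Answer: ⟨0 2 2 2⟩

Trace:
  0 f→2 g→0
  1 f→1 g→2
  2 f→0 g→2
  3 f→0 g→2
⟦path⟧: ⟨0 2 2 2⟩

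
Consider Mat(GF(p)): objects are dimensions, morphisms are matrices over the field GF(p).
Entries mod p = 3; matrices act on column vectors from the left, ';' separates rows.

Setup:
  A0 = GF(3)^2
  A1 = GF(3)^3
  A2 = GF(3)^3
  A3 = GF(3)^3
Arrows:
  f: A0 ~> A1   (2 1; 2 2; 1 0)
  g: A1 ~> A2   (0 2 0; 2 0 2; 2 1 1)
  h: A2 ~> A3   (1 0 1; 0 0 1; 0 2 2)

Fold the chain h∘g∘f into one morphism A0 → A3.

  e0=(1,0) f~>(2,2,1) g~>(1,0,1) h~>(2,1,2)
  e1=(0,1) f~>(1,2,0) g~>(1,2,1) h~>(2,1,0)
composite: (2 2; 1 1; 2 0)

Answer: (2 2; 1 1; 2 0)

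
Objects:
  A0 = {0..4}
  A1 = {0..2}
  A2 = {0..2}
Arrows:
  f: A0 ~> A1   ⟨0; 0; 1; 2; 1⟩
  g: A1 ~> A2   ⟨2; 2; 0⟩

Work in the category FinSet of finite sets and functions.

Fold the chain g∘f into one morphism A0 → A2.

Answer: ⟨2; 2; 2; 0; 2⟩

Derivation:
  0 f~>0 g~>2
  1 f~>0 g~>2
  2 f~>1 g~>2
  3 f~>2 g~>0
  4 f~>1 g~>2
composite: ⟨2; 2; 2; 0; 2⟩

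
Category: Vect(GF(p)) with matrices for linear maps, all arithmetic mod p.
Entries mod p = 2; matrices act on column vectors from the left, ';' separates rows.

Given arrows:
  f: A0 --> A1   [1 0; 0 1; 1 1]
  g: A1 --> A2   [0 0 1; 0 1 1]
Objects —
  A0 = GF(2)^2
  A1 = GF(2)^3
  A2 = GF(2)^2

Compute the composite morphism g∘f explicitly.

  e0=[1,0] f-->[1,0,1] g-->[1,1]
  e1=[0,1] f-->[0,1,1] g-->[1,0]
⟦path⟧: [1 1; 1 0]

Answer: [1 1; 1 0]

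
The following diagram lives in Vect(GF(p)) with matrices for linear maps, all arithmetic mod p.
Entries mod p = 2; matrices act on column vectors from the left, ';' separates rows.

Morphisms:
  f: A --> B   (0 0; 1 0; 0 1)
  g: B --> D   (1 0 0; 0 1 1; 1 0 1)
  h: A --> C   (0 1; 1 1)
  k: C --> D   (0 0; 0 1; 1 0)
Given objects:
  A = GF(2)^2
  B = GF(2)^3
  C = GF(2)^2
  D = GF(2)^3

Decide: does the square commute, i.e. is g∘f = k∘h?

Answer: COMMUTES

Work:
Along f;g (path 1):
  e0=[1,0] f-->[0,1,0] g-->[0,1,0]
  e1=[0,1] f-->[0,0,1] g-->[0,1,1]
  result₁ = (0 0; 1 1; 0 1)
Along h;k (path 2):
  e0=[1,0] h-->[0,1] k-->[0,1,0]
  e1=[0,1] h-->[1,1] k-->[0,1,1]
  result₂ = (0 0; 1 1; 0 1)
Equal? equal; square commutes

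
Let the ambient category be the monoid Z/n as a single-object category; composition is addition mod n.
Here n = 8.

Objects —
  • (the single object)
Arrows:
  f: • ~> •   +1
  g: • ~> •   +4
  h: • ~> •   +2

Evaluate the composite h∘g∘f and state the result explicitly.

Answer: +7

Derivation:
  0 +1≡1 +4≡5 +2≡7  (mod 8)
composite: +7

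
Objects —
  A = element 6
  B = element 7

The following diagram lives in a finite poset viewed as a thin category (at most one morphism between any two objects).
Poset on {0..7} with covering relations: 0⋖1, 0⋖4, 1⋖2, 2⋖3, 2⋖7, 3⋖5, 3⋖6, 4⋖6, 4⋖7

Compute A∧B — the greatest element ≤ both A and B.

Answer: NO MEET EXISTS

Derivation:
Lower bounds of A=6 and B=7: {0,1,2,4}
  maximal lower bounds 2 and 4 are incomparable: neither 2<=4 nor 4<=2
→ no greatest lower bound exists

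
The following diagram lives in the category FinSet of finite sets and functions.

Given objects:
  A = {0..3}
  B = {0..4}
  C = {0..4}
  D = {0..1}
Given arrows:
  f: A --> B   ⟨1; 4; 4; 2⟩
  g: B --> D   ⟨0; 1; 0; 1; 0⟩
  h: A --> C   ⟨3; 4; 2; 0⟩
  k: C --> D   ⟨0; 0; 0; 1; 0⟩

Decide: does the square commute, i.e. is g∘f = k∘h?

Answer: COMMUTES

Trace:
1) trace f;g:
  0 f-->1 g-->1
  1 f-->4 g-->0
  2 f-->4 g-->0
  3 f-->2 g-->0
  composite₁ = ⟨1; 0; 0; 0⟩
2) trace h;k:
  0 h-->3 k-->1
  1 h-->4 k-->0
  2 h-->2 k-->0
  3 h-->0 k-->0
  composite₂ = ⟨1; 0; 0; 0⟩
Equal? equal; square commutes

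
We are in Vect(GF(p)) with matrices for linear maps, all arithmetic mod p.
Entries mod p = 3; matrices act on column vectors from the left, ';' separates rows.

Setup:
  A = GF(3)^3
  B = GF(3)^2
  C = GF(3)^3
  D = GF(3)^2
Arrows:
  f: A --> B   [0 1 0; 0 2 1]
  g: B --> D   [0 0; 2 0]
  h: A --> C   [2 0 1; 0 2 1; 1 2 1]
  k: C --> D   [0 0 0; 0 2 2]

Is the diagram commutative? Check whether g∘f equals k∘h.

Answer: DOES NOT COMMUTE

Trace:
Path 1 = f;g:
  e0=⟨1,0,0⟩ f-->⟨0,0⟩ g-->⟨0,0⟩
  e1=⟨0,1,0⟩ f-->⟨1,2⟩ g-->⟨0,2⟩
  e2=⟨0,0,1⟩ f-->⟨0,1⟩ g-->⟨0,0⟩
  ⟦path⟧₁ = [0 0 0; 0 2 0]
Path 2 = h;k:
  e0=⟨1,0,0⟩ h-->⟨2,0,1⟩ k-->⟨0,2⟩
  e1=⟨0,1,0⟩ h-->⟨0,2,2⟩ k-->⟨0,2⟩
  e2=⟨0,0,1⟩ h-->⟨1,1,1⟩ k-->⟨0,1⟩
  ⟦path⟧₂ = [0 0 0; 2 2 1]
Equal? distinct morphisms ✗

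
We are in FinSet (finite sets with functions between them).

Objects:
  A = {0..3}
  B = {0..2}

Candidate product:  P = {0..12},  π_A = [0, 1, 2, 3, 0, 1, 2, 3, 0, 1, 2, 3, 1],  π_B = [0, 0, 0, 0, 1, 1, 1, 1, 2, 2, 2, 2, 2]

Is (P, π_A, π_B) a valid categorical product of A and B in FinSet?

Answer: NOT A VALID PRODUCT — |P|=13 ≠ |A|·|B|=12

Work:
|A|·|B| = 4·3 = 12;  |P| = 13
  → cardinalities differ; no bijection possible.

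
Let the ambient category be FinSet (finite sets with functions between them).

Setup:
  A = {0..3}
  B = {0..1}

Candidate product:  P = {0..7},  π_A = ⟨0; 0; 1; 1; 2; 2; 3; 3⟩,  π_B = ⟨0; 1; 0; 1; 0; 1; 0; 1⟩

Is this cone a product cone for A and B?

|A|·|B| = 4·2 = 8;  |P| = 8
Check the pairing map k ↦ (π_A(k), π_B(k)):
  0 -> (0,0)
  1 -> (0,1)
  2 -> (1,0)
  3 -> (1,1)
  4 -> (2,0)
  5 -> (2,1)
  6 -> (3,0)
  7 -> (3,1)
distinct pairs in image: 8 / 8 needed
  → bijection onto A×B; projections well-typed.

Answer: VALID PRODUCT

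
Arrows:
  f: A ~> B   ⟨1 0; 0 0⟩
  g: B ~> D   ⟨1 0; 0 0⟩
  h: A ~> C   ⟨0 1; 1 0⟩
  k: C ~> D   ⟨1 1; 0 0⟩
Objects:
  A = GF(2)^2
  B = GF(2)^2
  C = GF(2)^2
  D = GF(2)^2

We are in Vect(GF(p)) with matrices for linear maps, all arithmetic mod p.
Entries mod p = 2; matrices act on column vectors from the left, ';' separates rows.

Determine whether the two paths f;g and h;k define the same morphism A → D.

1) trace f;g:
  e0=[1,0] f~>[1,0] g~>[1,0]
  e1=[0,1] f~>[0,0] g~>[0,0]
  composite₁ = ⟨1 0; 0 0⟩
2) trace h;k:
  e0=[1,0] h~>[0,1] k~>[1,0]
  e1=[0,1] h~>[1,0] k~>[1,0]
  composite₂ = ⟨1 1; 0 0⟩
Equal? differ; not commutative

Answer: DOES NOT COMMUTE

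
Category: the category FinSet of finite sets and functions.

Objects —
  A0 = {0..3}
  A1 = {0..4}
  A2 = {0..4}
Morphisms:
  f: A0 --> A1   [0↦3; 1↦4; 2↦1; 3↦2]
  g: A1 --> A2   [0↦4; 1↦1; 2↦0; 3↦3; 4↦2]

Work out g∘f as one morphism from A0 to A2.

  0 f-->3 g-->3
  1 f-->4 g-->2
  2 f-->1 g-->1
  3 f-->2 g-->0
result: [0↦3; 1↦2; 2↦1; 3↦0]

Answer: [0↦3; 1↦2; 2↦1; 3↦0]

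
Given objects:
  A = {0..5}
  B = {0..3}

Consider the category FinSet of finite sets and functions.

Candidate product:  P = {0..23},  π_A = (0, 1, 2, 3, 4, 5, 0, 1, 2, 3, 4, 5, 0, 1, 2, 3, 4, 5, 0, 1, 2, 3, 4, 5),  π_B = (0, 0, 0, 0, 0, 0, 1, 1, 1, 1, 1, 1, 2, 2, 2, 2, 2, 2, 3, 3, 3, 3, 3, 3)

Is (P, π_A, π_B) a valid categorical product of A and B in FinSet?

Answer: VALID PRODUCT

Derivation:
|A|·|B| = 6·4 = 24;  |P| = 24
Check the pairing map k ↦ (π_A(k), π_B(k)):
  0 -> (0,0)
  1 -> (1,0)
  2 -> (2,0)
  3 -> (3,0)
  4 -> (4,0)
  5 -> (5,0)
  6 -> (0,1)
  7 -> (1,1)
  8 -> (2,1)
  9 -> (3,1)
  10 -> (4,1)
  11 -> (5,1)
  12 -> (0,2)
  13 -> (1,2)
  14 -> (2,2)
  15 -> (3,2)
  16 -> (4,2)
  17 -> (5,2)
  18 -> (0,3)
  19 -> (1,3)
  20 -> (2,3)
  21 -> (3,3)
  22 -> (4,3)
  23 -> (5,3)
distinct pairs in image: 24 / 24 needed
  → bijection onto A×B; projections well-typed.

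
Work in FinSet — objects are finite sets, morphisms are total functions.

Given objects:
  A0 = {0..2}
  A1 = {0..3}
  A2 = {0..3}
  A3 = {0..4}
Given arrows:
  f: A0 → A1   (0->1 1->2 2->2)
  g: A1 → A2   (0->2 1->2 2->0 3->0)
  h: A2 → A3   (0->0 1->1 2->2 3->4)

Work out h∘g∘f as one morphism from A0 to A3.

  0 f→1 g→2 h→2
  1 f→2 g→0 h→0
  2 f→2 g→0 h→0
⟦path⟧: (0->2 1->0 2->0)

Answer: (0->2 1->0 2->0)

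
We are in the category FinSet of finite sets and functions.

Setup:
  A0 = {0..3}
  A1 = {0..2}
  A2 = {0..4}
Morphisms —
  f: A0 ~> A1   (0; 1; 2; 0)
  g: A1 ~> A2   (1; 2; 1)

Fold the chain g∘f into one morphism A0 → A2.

  0 f~>0 g~>1
  1 f~>1 g~>2
  2 f~>2 g~>1
  3 f~>0 g~>1
result: (1; 2; 1; 1)

Answer: (1; 2; 1; 1)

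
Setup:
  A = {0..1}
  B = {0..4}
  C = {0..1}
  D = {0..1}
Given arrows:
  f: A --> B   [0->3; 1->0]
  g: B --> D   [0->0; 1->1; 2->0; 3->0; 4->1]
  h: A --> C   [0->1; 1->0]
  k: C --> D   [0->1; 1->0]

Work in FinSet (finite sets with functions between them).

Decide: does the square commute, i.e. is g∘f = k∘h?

Answer: DOES NOT COMMUTE

Work:
Path 1 = f;g:
  0 f-->3 g-->0
  1 f-->0 g-->0
  composite₁ = [0->0; 1->0]
Path 2 = h;k:
  0 h-->1 k-->0
  1 h-->0 k-->1
  composite₂ = [0->0; 1->1]
Equal? NO — does not commute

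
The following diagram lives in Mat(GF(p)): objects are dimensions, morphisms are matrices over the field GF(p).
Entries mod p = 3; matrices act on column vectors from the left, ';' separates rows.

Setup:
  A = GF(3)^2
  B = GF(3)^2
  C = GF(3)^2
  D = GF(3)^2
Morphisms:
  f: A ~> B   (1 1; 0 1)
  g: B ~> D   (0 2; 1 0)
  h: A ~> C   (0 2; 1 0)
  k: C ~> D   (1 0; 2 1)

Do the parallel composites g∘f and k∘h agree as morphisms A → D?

Path 1 = f;g:
  e0=⟨1,0⟩ f~>⟨1,0⟩ g~>⟨0,1⟩
  e1=⟨0,1⟩ f~>⟨1,1⟩ g~>⟨2,1⟩
  composite₁ = (0 2; 1 1)
Path 2 = h;k:
  e0=⟨1,0⟩ h~>⟨0,1⟩ k~>⟨0,1⟩
  e1=⟨0,1⟩ h~>⟨2,0⟩ k~>⟨2,1⟩
  composite₂ = (0 2; 1 1)
Equal? equal; square commutes

Answer: COMMUTES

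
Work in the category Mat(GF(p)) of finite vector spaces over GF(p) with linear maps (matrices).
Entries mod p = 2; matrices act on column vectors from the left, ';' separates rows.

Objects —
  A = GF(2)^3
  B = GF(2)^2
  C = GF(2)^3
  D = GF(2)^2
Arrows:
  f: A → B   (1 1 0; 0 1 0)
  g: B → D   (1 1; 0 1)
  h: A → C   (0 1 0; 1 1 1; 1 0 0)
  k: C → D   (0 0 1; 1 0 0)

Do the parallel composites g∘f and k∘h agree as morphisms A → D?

Answer: COMMUTES

Derivation:
Path 1 = f;g:
  e0=⟨1,0,0⟩ f→⟨1,0⟩ g→⟨1,0⟩
  e1=⟨0,1,0⟩ f→⟨1,1⟩ g→⟨0,1⟩
  e2=⟨0,0,1⟩ f→⟨0,0⟩ g→⟨0,0⟩
  result₁ = (1 0 0; 0 1 0)
Path 2 = h;k:
  e0=⟨1,0,0⟩ h→⟨0,1,1⟩ k→⟨1,0⟩
  e1=⟨0,1,0⟩ h→⟨1,1,0⟩ k→⟨0,1⟩
  e2=⟨0,0,1⟩ h→⟨0,1,0⟩ k→⟨0,0⟩
  result₂ = (1 0 0; 0 1 0)
Equal? equal; square commutes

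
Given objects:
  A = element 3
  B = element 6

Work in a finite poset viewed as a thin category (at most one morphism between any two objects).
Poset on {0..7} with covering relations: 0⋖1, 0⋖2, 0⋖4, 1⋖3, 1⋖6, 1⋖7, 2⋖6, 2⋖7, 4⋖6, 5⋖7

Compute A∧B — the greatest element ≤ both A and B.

Common predecessors of 3,6: {0,1}
  0 <= 1
  1 <= 1
glb = 1

Answer: A∧B = 1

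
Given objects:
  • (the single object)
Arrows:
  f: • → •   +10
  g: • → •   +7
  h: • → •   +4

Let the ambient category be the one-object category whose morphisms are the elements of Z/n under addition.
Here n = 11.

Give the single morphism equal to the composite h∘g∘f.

Answer: +10

Work:
  0 +10≡10 +7≡6 +4≡10  (mod 11)
⟦path⟧: +10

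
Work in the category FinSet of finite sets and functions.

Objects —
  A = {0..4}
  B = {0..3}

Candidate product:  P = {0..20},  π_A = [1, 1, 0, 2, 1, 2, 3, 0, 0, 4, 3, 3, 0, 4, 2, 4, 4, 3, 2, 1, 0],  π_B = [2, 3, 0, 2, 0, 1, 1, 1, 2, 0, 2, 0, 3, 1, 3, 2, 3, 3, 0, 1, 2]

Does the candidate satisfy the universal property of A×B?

|A|·|B| = 5·4 = 20;  |P| = 21
  → cardinalities differ; no bijection possible.

Answer: NOT A VALID PRODUCT — |P|=21 ≠ |A|·|B|=20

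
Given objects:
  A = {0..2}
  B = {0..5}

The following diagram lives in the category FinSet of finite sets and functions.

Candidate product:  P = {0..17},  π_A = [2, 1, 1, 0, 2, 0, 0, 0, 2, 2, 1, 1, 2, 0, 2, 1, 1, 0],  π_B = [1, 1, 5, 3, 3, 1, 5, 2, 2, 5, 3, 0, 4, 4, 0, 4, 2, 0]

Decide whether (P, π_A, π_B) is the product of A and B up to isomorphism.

Answer: VALID PRODUCT

Trace:
|A|·|B| = 3·6 = 18;  |P| = 18
Check the pairing map k ↦ (π_A(k), π_B(k)):
  0 ↦ (2,1)
  1 ↦ (1,1)
  2 ↦ (1,5)
  3 ↦ (0,3)
  4 ↦ (2,3)
  5 ↦ (0,1)
  6 ↦ (0,5)
  7 ↦ (0,2)
  8 ↦ (2,2)
  9 ↦ (2,5)
  10 ↦ (1,3)
  11 ↦ (1,0)
  12 ↦ (2,4)
  13 ↦ (0,4)
  14 ↦ (2,0)
  15 ↦ (1,4)
  16 ↦ (1,2)
  17 ↦ (0,0)
distinct pairs in image: 18 / 18 needed
  → bijection onto A×B; projections well-typed.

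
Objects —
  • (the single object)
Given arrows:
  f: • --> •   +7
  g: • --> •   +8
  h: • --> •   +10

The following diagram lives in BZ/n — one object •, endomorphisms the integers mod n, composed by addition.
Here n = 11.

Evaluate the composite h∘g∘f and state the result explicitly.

Answer: +3

Derivation:
  0 +7≡7 +8≡4 +10≡3  (mod 11)
⟦path⟧: +3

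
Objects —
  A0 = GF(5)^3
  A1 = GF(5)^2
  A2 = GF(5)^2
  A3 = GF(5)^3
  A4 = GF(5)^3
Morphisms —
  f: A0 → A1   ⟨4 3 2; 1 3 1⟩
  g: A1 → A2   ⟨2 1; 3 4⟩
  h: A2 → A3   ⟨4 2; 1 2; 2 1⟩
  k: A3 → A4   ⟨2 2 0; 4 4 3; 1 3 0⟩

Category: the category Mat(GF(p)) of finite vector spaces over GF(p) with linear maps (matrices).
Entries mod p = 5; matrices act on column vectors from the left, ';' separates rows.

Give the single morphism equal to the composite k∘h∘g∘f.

  e0=[1,0,0] f→[4,1] g→[4,1] h→[3,1,4] k→[3,3,1]
  e1=[0,1,0] f→[3,3] g→[4,1] h→[3,1,4] k→[3,3,1]
  e2=[0,0,1] f→[2,1] g→[0,0] h→[0,0,0] k→[0,0,0]
⟦path⟧: ⟨3 3 0; 3 3 0; 1 1 0⟩

Answer: ⟨3 3 0; 3 3 0; 1 1 0⟩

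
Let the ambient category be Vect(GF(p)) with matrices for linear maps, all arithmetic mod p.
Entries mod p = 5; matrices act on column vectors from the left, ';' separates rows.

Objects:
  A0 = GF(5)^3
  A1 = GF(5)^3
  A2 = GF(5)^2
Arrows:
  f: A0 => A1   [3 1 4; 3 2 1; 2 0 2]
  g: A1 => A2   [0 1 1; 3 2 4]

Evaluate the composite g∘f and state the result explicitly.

Answer: [0 2 3; 3 2 2]

Trace:
  e0=(1,0,0) f=>(3,3,2) g=>(0,3)
  e1=(0,1,0) f=>(1,2,0) g=>(2,2)
  e2=(0,0,1) f=>(4,1,2) g=>(3,2)
composite: [0 2 3; 3 2 2]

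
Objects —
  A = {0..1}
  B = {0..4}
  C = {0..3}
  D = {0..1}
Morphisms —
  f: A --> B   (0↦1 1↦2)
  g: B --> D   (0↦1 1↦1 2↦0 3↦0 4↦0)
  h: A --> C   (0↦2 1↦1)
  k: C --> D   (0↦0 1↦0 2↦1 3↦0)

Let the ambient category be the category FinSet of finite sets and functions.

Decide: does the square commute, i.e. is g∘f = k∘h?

Answer: COMMUTES

Derivation:
Along f;g (path 1):
  0 f-->1 g-->1
  1 f-->2 g-->0
  composite₁ = (0↦1 1↦0)
Along h;k (path 2):
  0 h-->2 k-->1
  1 h-->1 k-->0
  composite₂ = (0↦1 1↦0)
Equal? YES — commutes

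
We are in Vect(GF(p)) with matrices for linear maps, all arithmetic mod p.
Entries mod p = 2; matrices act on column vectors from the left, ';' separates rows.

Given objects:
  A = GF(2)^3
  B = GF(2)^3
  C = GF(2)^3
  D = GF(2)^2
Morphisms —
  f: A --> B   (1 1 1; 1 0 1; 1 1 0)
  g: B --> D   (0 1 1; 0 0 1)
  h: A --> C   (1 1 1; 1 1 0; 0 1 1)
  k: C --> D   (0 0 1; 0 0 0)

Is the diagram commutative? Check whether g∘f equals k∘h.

Answer: DOES NOT COMMUTE

Work:
Along f;g (path 1):
  e0=(1,0,0) f-->(1,1,1) g-->(0,1)
  e1=(0,1,0) f-->(1,0,1) g-->(1,1)
  e2=(0,0,1) f-->(1,1,0) g-->(1,0)
  ⟦path⟧₁ = (0 1 1; 1 1 0)
Along h;k (path 2):
  e0=(1,0,0) h-->(1,1,0) k-->(0,0)
  e1=(0,1,0) h-->(1,1,1) k-->(1,0)
  e2=(0,0,1) h-->(1,0,1) k-->(1,0)
  ⟦path⟧₂ = (0 1 1; 0 0 0)
Equal? differ; not commutative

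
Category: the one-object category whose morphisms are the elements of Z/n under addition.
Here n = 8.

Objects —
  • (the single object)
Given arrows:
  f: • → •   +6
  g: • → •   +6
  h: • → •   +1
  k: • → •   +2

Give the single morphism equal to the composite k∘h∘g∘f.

  0 +6≡6 +6≡4 +1≡5 +2≡7  (mod 8)
⟦path⟧: +7

Answer: +7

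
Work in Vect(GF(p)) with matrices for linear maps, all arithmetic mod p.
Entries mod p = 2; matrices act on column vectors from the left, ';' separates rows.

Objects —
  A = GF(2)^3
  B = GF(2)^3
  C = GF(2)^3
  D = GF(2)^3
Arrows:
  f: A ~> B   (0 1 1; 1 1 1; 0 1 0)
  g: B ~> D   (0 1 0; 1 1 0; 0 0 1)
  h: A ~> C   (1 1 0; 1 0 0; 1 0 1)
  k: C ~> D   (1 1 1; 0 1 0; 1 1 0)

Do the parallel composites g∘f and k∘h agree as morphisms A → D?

Answer: COMMUTES

Derivation:
1) trace f;g:
  e0=⟨1,0,0⟩ f~>⟨0,1,0⟩ g~>⟨1,1,0⟩
  e1=⟨0,1,0⟩ f~>⟨1,1,1⟩ g~>⟨1,0,1⟩
  e2=⟨0,0,1⟩ f~>⟨1,1,0⟩ g~>⟨1,0,0⟩
  composite₁ = (1 1 1; 1 0 0; 0 1 0)
2) trace h;k:
  e0=⟨1,0,0⟩ h~>⟨1,1,1⟩ k~>⟨1,1,0⟩
  e1=⟨0,1,0⟩ h~>⟨1,0,0⟩ k~>⟨1,0,1⟩
  e2=⟨0,0,1⟩ h~>⟨0,0,1⟩ k~>⟨1,0,0⟩
  composite₂ = (1 1 1; 1 0 0; 0 1 0)
Equal? equal; square commutes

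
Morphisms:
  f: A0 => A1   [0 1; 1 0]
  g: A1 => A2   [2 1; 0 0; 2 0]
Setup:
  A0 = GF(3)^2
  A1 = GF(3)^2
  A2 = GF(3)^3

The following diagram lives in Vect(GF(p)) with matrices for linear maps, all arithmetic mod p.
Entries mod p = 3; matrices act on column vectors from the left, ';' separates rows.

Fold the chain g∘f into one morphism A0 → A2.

Answer: [1 2; 0 0; 0 2]

Work:
  e0=[1,0] f=>[0,1] g=>[1,0,0]
  e1=[0,1] f=>[1,0] g=>[2,0,2]
⟦path⟧: [1 2; 0 0; 0 2]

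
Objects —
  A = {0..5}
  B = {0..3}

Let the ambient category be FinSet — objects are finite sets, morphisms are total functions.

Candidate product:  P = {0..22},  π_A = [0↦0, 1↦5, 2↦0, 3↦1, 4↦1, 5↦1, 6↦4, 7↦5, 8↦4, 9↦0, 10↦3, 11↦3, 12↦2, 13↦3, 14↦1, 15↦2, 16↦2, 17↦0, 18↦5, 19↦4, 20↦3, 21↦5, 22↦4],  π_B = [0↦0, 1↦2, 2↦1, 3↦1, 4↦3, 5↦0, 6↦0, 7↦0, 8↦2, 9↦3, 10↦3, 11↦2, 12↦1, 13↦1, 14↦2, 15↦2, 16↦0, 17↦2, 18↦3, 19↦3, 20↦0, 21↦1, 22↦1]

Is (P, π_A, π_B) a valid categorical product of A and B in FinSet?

Answer: NOT A VALID PRODUCT — |P|=23 ≠ |A|·|B|=24

Trace:
|A|·|B| = 6·4 = 24;  |P| = 23
  → cardinalities differ; no bijection possible.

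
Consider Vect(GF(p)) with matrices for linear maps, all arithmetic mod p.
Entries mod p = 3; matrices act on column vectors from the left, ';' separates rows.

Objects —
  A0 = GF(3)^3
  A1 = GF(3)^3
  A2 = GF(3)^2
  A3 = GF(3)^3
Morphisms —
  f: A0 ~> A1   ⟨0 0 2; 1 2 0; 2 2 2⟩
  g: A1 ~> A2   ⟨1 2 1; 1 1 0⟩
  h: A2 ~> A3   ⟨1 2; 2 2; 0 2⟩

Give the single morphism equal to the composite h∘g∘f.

Answer: ⟨0 1 2; 1 1 0; 2 1 1⟩

Trace:
  e0=(1,0,0) f~>(0,1,2) g~>(1,1) h~>(0,1,2)
  e1=(0,1,0) f~>(0,2,2) g~>(0,2) h~>(1,1,1)
  e2=(0,0,1) f~>(2,0,2) g~>(1,2) h~>(2,0,1)
composite: ⟨0 1 2; 1 1 0; 2 1 1⟩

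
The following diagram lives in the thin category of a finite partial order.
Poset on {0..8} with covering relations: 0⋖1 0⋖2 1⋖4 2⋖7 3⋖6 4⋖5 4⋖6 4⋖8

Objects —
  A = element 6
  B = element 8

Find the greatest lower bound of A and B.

Answer: A∧B = 4

Trace:
Lower bounds of A=6 and B=8: {0,1,4}
  0 ⊑ 4
  1 ⊑ 4
  4 ⊑ 4
glb = 4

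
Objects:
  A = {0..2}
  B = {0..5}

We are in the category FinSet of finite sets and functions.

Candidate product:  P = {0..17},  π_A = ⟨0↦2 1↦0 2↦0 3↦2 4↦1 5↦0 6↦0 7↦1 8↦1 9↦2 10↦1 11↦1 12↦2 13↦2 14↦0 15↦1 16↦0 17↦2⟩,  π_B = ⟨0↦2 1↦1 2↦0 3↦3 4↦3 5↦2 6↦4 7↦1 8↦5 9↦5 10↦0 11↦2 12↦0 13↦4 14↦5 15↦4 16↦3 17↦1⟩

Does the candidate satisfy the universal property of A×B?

|A|·|B| = 3·6 = 18;  |P| = 18
Check the pairing map k ↦ (π_A(k), π_B(k)):
  0 ↦ (2,2)
  1 ↦ (0,1)
  2 ↦ (0,0)
  3 ↦ (2,3)
  4 ↦ (1,3)
  5 ↦ (0,2)
  6 ↦ (0,4)
  7 ↦ (1,1)
  8 ↦ (1,5)
  9 ↦ (2,5)
  10 ↦ (1,0)
  11 ↦ (1,2)
  12 ↦ (2,0)
  13 ↦ (2,4)
  14 ↦ (0,5)
  15 ↦ (1,4)
  16 ↦ (0,3)
  17 ↦ (2,1)
distinct pairs in image: 18 / 18 needed
  → bijection onto A×B; projections well-typed.

Answer: VALID PRODUCT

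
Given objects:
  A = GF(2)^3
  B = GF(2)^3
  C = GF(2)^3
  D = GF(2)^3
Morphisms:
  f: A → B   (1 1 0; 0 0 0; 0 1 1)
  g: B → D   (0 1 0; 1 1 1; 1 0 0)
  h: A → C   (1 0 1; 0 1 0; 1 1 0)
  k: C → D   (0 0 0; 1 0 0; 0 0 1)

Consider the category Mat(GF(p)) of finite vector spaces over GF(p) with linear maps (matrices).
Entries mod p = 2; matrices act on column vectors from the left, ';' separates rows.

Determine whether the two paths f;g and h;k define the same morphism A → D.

Along f;g (path 1):
  e0=⟨1,0,0⟩ f→⟨1,0,0⟩ g→⟨0,1,1⟩
  e1=⟨0,1,0⟩ f→⟨1,0,1⟩ g→⟨0,0,1⟩
  e2=⟨0,0,1⟩ f→⟨0,0,1⟩ g→⟨0,1,0⟩
  composite₁ = (0 0 0; 1 0 1; 1 1 0)
Along h;k (path 2):
  e0=⟨1,0,0⟩ h→⟨1,0,1⟩ k→⟨0,1,1⟩
  e1=⟨0,1,0⟩ h→⟨0,1,1⟩ k→⟨0,0,1⟩
  e2=⟨0,0,1⟩ h→⟨1,0,0⟩ k→⟨0,1,0⟩
  composite₂ = (0 0 0; 1 0 1; 1 1 0)
Equal? YES — commutes

Answer: COMMUTES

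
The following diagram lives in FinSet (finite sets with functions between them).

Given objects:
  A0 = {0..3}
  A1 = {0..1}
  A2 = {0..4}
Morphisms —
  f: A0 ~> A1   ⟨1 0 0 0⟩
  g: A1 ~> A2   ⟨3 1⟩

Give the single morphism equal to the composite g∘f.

  0 f~>1 g~>1
  1 f~>0 g~>3
  2 f~>0 g~>3
  3 f~>0 g~>3
⟦path⟧: ⟨1 3 3 3⟩

Answer: ⟨1 3 3 3⟩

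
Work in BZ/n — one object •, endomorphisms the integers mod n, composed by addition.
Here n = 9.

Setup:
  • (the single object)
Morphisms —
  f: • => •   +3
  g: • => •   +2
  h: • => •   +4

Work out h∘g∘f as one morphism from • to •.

Answer: +0

Trace:
  0 +3≡3 +2≡5 +4≡0  (mod 9)
result: +0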